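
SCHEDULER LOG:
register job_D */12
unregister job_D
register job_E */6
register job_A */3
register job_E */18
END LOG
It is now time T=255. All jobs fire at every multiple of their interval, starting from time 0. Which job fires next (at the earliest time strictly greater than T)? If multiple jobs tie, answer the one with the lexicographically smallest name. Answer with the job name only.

Answer: job_A

Derivation:
Op 1: register job_D */12 -> active={job_D:*/12}
Op 2: unregister job_D -> active={}
Op 3: register job_E */6 -> active={job_E:*/6}
Op 4: register job_A */3 -> active={job_A:*/3, job_E:*/6}
Op 5: register job_E */18 -> active={job_A:*/3, job_E:*/18}
  job_A: interval 3, next fire after T=255 is 258
  job_E: interval 18, next fire after T=255 is 270
Earliest = 258, winner (lex tiebreak) = job_A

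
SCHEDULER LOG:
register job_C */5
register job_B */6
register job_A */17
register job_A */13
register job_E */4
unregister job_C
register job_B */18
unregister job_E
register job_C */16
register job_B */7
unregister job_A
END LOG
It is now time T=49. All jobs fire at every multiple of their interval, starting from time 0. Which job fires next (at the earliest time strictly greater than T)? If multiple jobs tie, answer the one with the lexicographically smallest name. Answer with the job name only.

Op 1: register job_C */5 -> active={job_C:*/5}
Op 2: register job_B */6 -> active={job_B:*/6, job_C:*/5}
Op 3: register job_A */17 -> active={job_A:*/17, job_B:*/6, job_C:*/5}
Op 4: register job_A */13 -> active={job_A:*/13, job_B:*/6, job_C:*/5}
Op 5: register job_E */4 -> active={job_A:*/13, job_B:*/6, job_C:*/5, job_E:*/4}
Op 6: unregister job_C -> active={job_A:*/13, job_B:*/6, job_E:*/4}
Op 7: register job_B */18 -> active={job_A:*/13, job_B:*/18, job_E:*/4}
Op 8: unregister job_E -> active={job_A:*/13, job_B:*/18}
Op 9: register job_C */16 -> active={job_A:*/13, job_B:*/18, job_C:*/16}
Op 10: register job_B */7 -> active={job_A:*/13, job_B:*/7, job_C:*/16}
Op 11: unregister job_A -> active={job_B:*/7, job_C:*/16}
  job_B: interval 7, next fire after T=49 is 56
  job_C: interval 16, next fire after T=49 is 64
Earliest = 56, winner (lex tiebreak) = job_B

Answer: job_B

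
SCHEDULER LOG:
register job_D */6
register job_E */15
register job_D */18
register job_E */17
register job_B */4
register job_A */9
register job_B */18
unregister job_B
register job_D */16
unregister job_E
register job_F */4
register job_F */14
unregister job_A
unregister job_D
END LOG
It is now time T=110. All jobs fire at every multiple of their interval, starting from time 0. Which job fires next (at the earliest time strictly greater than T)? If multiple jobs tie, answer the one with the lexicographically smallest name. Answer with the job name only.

Answer: job_F

Derivation:
Op 1: register job_D */6 -> active={job_D:*/6}
Op 2: register job_E */15 -> active={job_D:*/6, job_E:*/15}
Op 3: register job_D */18 -> active={job_D:*/18, job_E:*/15}
Op 4: register job_E */17 -> active={job_D:*/18, job_E:*/17}
Op 5: register job_B */4 -> active={job_B:*/4, job_D:*/18, job_E:*/17}
Op 6: register job_A */9 -> active={job_A:*/9, job_B:*/4, job_D:*/18, job_E:*/17}
Op 7: register job_B */18 -> active={job_A:*/9, job_B:*/18, job_D:*/18, job_E:*/17}
Op 8: unregister job_B -> active={job_A:*/9, job_D:*/18, job_E:*/17}
Op 9: register job_D */16 -> active={job_A:*/9, job_D:*/16, job_E:*/17}
Op 10: unregister job_E -> active={job_A:*/9, job_D:*/16}
Op 11: register job_F */4 -> active={job_A:*/9, job_D:*/16, job_F:*/4}
Op 12: register job_F */14 -> active={job_A:*/9, job_D:*/16, job_F:*/14}
Op 13: unregister job_A -> active={job_D:*/16, job_F:*/14}
Op 14: unregister job_D -> active={job_F:*/14}
  job_F: interval 14, next fire after T=110 is 112
Earliest = 112, winner (lex tiebreak) = job_F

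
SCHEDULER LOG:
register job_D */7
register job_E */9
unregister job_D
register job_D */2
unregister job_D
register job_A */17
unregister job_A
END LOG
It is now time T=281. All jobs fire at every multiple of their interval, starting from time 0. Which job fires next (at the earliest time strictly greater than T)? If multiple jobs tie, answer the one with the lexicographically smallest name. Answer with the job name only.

Answer: job_E

Derivation:
Op 1: register job_D */7 -> active={job_D:*/7}
Op 2: register job_E */9 -> active={job_D:*/7, job_E:*/9}
Op 3: unregister job_D -> active={job_E:*/9}
Op 4: register job_D */2 -> active={job_D:*/2, job_E:*/9}
Op 5: unregister job_D -> active={job_E:*/9}
Op 6: register job_A */17 -> active={job_A:*/17, job_E:*/9}
Op 7: unregister job_A -> active={job_E:*/9}
  job_E: interval 9, next fire after T=281 is 288
Earliest = 288, winner (lex tiebreak) = job_E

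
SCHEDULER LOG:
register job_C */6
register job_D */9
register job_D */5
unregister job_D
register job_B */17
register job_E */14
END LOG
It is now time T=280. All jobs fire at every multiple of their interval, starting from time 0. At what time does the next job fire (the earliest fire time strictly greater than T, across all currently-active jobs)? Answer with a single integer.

Answer: 282

Derivation:
Op 1: register job_C */6 -> active={job_C:*/6}
Op 2: register job_D */9 -> active={job_C:*/6, job_D:*/9}
Op 3: register job_D */5 -> active={job_C:*/6, job_D:*/5}
Op 4: unregister job_D -> active={job_C:*/6}
Op 5: register job_B */17 -> active={job_B:*/17, job_C:*/6}
Op 6: register job_E */14 -> active={job_B:*/17, job_C:*/6, job_E:*/14}
  job_B: interval 17, next fire after T=280 is 289
  job_C: interval 6, next fire after T=280 is 282
  job_E: interval 14, next fire after T=280 is 294
Earliest fire time = 282 (job job_C)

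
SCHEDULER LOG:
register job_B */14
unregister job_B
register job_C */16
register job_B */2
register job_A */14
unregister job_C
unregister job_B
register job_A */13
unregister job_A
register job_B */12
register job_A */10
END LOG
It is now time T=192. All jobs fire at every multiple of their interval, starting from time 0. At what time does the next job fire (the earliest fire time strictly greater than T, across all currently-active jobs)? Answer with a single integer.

Op 1: register job_B */14 -> active={job_B:*/14}
Op 2: unregister job_B -> active={}
Op 3: register job_C */16 -> active={job_C:*/16}
Op 4: register job_B */2 -> active={job_B:*/2, job_C:*/16}
Op 5: register job_A */14 -> active={job_A:*/14, job_B:*/2, job_C:*/16}
Op 6: unregister job_C -> active={job_A:*/14, job_B:*/2}
Op 7: unregister job_B -> active={job_A:*/14}
Op 8: register job_A */13 -> active={job_A:*/13}
Op 9: unregister job_A -> active={}
Op 10: register job_B */12 -> active={job_B:*/12}
Op 11: register job_A */10 -> active={job_A:*/10, job_B:*/12}
  job_A: interval 10, next fire after T=192 is 200
  job_B: interval 12, next fire after T=192 is 204
Earliest fire time = 200 (job job_A)

Answer: 200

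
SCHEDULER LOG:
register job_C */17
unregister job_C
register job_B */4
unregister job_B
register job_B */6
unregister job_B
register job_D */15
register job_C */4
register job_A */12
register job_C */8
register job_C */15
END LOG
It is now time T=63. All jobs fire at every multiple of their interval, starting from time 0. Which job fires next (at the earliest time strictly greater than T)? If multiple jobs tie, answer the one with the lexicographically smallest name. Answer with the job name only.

Answer: job_A

Derivation:
Op 1: register job_C */17 -> active={job_C:*/17}
Op 2: unregister job_C -> active={}
Op 3: register job_B */4 -> active={job_B:*/4}
Op 4: unregister job_B -> active={}
Op 5: register job_B */6 -> active={job_B:*/6}
Op 6: unregister job_B -> active={}
Op 7: register job_D */15 -> active={job_D:*/15}
Op 8: register job_C */4 -> active={job_C:*/4, job_D:*/15}
Op 9: register job_A */12 -> active={job_A:*/12, job_C:*/4, job_D:*/15}
Op 10: register job_C */8 -> active={job_A:*/12, job_C:*/8, job_D:*/15}
Op 11: register job_C */15 -> active={job_A:*/12, job_C:*/15, job_D:*/15}
  job_A: interval 12, next fire after T=63 is 72
  job_C: interval 15, next fire after T=63 is 75
  job_D: interval 15, next fire after T=63 is 75
Earliest = 72, winner (lex tiebreak) = job_A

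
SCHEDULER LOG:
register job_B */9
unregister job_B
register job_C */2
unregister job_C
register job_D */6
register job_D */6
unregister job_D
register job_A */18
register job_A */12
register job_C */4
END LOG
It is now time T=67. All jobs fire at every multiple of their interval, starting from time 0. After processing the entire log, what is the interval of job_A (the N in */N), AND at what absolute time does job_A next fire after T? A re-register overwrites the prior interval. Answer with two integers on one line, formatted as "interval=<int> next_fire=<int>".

Answer: interval=12 next_fire=72

Derivation:
Op 1: register job_B */9 -> active={job_B:*/9}
Op 2: unregister job_B -> active={}
Op 3: register job_C */2 -> active={job_C:*/2}
Op 4: unregister job_C -> active={}
Op 5: register job_D */6 -> active={job_D:*/6}
Op 6: register job_D */6 -> active={job_D:*/6}
Op 7: unregister job_D -> active={}
Op 8: register job_A */18 -> active={job_A:*/18}
Op 9: register job_A */12 -> active={job_A:*/12}
Op 10: register job_C */4 -> active={job_A:*/12, job_C:*/4}
Final interval of job_A = 12
Next fire of job_A after T=67: (67//12+1)*12 = 72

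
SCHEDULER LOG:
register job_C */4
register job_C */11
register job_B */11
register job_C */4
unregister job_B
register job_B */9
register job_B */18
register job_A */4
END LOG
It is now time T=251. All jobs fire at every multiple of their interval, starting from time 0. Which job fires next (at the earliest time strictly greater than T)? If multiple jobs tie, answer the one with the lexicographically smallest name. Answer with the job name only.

Op 1: register job_C */4 -> active={job_C:*/4}
Op 2: register job_C */11 -> active={job_C:*/11}
Op 3: register job_B */11 -> active={job_B:*/11, job_C:*/11}
Op 4: register job_C */4 -> active={job_B:*/11, job_C:*/4}
Op 5: unregister job_B -> active={job_C:*/4}
Op 6: register job_B */9 -> active={job_B:*/9, job_C:*/4}
Op 7: register job_B */18 -> active={job_B:*/18, job_C:*/4}
Op 8: register job_A */4 -> active={job_A:*/4, job_B:*/18, job_C:*/4}
  job_A: interval 4, next fire after T=251 is 252
  job_B: interval 18, next fire after T=251 is 252
  job_C: interval 4, next fire after T=251 is 252
Earliest = 252, winner (lex tiebreak) = job_A

Answer: job_A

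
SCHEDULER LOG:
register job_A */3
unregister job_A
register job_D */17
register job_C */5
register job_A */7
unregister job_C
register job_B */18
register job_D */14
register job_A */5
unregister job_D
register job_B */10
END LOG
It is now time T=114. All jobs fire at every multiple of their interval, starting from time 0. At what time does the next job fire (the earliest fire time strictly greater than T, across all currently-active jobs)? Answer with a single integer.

Op 1: register job_A */3 -> active={job_A:*/3}
Op 2: unregister job_A -> active={}
Op 3: register job_D */17 -> active={job_D:*/17}
Op 4: register job_C */5 -> active={job_C:*/5, job_D:*/17}
Op 5: register job_A */7 -> active={job_A:*/7, job_C:*/5, job_D:*/17}
Op 6: unregister job_C -> active={job_A:*/7, job_D:*/17}
Op 7: register job_B */18 -> active={job_A:*/7, job_B:*/18, job_D:*/17}
Op 8: register job_D */14 -> active={job_A:*/7, job_B:*/18, job_D:*/14}
Op 9: register job_A */5 -> active={job_A:*/5, job_B:*/18, job_D:*/14}
Op 10: unregister job_D -> active={job_A:*/5, job_B:*/18}
Op 11: register job_B */10 -> active={job_A:*/5, job_B:*/10}
  job_A: interval 5, next fire after T=114 is 115
  job_B: interval 10, next fire after T=114 is 120
Earliest fire time = 115 (job job_A)

Answer: 115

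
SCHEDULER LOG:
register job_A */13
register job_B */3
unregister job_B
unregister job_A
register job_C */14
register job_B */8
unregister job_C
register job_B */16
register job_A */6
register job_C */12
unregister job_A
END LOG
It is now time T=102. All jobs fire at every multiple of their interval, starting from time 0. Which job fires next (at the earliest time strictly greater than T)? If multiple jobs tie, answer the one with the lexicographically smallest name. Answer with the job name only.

Answer: job_C

Derivation:
Op 1: register job_A */13 -> active={job_A:*/13}
Op 2: register job_B */3 -> active={job_A:*/13, job_B:*/3}
Op 3: unregister job_B -> active={job_A:*/13}
Op 4: unregister job_A -> active={}
Op 5: register job_C */14 -> active={job_C:*/14}
Op 6: register job_B */8 -> active={job_B:*/8, job_C:*/14}
Op 7: unregister job_C -> active={job_B:*/8}
Op 8: register job_B */16 -> active={job_B:*/16}
Op 9: register job_A */6 -> active={job_A:*/6, job_B:*/16}
Op 10: register job_C */12 -> active={job_A:*/6, job_B:*/16, job_C:*/12}
Op 11: unregister job_A -> active={job_B:*/16, job_C:*/12}
  job_B: interval 16, next fire after T=102 is 112
  job_C: interval 12, next fire after T=102 is 108
Earliest = 108, winner (lex tiebreak) = job_C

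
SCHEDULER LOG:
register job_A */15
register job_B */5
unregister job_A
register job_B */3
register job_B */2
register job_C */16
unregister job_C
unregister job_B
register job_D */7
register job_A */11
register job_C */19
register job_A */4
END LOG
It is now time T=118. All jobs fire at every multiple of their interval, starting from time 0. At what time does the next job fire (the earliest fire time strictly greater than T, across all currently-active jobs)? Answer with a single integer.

Op 1: register job_A */15 -> active={job_A:*/15}
Op 2: register job_B */5 -> active={job_A:*/15, job_B:*/5}
Op 3: unregister job_A -> active={job_B:*/5}
Op 4: register job_B */3 -> active={job_B:*/3}
Op 5: register job_B */2 -> active={job_B:*/2}
Op 6: register job_C */16 -> active={job_B:*/2, job_C:*/16}
Op 7: unregister job_C -> active={job_B:*/2}
Op 8: unregister job_B -> active={}
Op 9: register job_D */7 -> active={job_D:*/7}
Op 10: register job_A */11 -> active={job_A:*/11, job_D:*/7}
Op 11: register job_C */19 -> active={job_A:*/11, job_C:*/19, job_D:*/7}
Op 12: register job_A */4 -> active={job_A:*/4, job_C:*/19, job_D:*/7}
  job_A: interval 4, next fire after T=118 is 120
  job_C: interval 19, next fire after T=118 is 133
  job_D: interval 7, next fire after T=118 is 119
Earliest fire time = 119 (job job_D)

Answer: 119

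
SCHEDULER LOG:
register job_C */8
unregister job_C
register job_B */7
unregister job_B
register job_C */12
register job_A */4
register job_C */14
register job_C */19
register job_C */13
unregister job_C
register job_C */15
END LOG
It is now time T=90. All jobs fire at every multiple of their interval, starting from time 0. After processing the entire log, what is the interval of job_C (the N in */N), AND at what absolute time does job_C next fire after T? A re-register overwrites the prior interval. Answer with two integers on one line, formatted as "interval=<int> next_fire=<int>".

Answer: interval=15 next_fire=105

Derivation:
Op 1: register job_C */8 -> active={job_C:*/8}
Op 2: unregister job_C -> active={}
Op 3: register job_B */7 -> active={job_B:*/7}
Op 4: unregister job_B -> active={}
Op 5: register job_C */12 -> active={job_C:*/12}
Op 6: register job_A */4 -> active={job_A:*/4, job_C:*/12}
Op 7: register job_C */14 -> active={job_A:*/4, job_C:*/14}
Op 8: register job_C */19 -> active={job_A:*/4, job_C:*/19}
Op 9: register job_C */13 -> active={job_A:*/4, job_C:*/13}
Op 10: unregister job_C -> active={job_A:*/4}
Op 11: register job_C */15 -> active={job_A:*/4, job_C:*/15}
Final interval of job_C = 15
Next fire of job_C after T=90: (90//15+1)*15 = 105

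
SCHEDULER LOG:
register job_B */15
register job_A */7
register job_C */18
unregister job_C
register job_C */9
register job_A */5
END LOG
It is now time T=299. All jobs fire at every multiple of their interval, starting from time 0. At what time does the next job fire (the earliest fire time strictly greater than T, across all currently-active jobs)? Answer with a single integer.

Answer: 300

Derivation:
Op 1: register job_B */15 -> active={job_B:*/15}
Op 2: register job_A */7 -> active={job_A:*/7, job_B:*/15}
Op 3: register job_C */18 -> active={job_A:*/7, job_B:*/15, job_C:*/18}
Op 4: unregister job_C -> active={job_A:*/7, job_B:*/15}
Op 5: register job_C */9 -> active={job_A:*/7, job_B:*/15, job_C:*/9}
Op 6: register job_A */5 -> active={job_A:*/5, job_B:*/15, job_C:*/9}
  job_A: interval 5, next fire after T=299 is 300
  job_B: interval 15, next fire after T=299 is 300
  job_C: interval 9, next fire after T=299 is 306
Earliest fire time = 300 (job job_A)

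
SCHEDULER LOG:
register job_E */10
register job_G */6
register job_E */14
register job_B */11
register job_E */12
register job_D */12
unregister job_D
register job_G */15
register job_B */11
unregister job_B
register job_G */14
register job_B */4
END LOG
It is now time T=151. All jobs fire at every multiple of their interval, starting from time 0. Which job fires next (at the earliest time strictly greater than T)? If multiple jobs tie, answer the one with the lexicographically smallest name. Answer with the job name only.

Answer: job_B

Derivation:
Op 1: register job_E */10 -> active={job_E:*/10}
Op 2: register job_G */6 -> active={job_E:*/10, job_G:*/6}
Op 3: register job_E */14 -> active={job_E:*/14, job_G:*/6}
Op 4: register job_B */11 -> active={job_B:*/11, job_E:*/14, job_G:*/6}
Op 5: register job_E */12 -> active={job_B:*/11, job_E:*/12, job_G:*/6}
Op 6: register job_D */12 -> active={job_B:*/11, job_D:*/12, job_E:*/12, job_G:*/6}
Op 7: unregister job_D -> active={job_B:*/11, job_E:*/12, job_G:*/6}
Op 8: register job_G */15 -> active={job_B:*/11, job_E:*/12, job_G:*/15}
Op 9: register job_B */11 -> active={job_B:*/11, job_E:*/12, job_G:*/15}
Op 10: unregister job_B -> active={job_E:*/12, job_G:*/15}
Op 11: register job_G */14 -> active={job_E:*/12, job_G:*/14}
Op 12: register job_B */4 -> active={job_B:*/4, job_E:*/12, job_G:*/14}
  job_B: interval 4, next fire after T=151 is 152
  job_E: interval 12, next fire after T=151 is 156
  job_G: interval 14, next fire after T=151 is 154
Earliest = 152, winner (lex tiebreak) = job_B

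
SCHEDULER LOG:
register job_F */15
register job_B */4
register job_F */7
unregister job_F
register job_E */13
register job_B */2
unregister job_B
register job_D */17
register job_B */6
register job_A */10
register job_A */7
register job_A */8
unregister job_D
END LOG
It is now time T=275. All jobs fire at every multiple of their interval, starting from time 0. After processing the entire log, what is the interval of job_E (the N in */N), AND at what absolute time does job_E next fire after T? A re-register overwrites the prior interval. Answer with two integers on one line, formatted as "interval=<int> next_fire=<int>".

Op 1: register job_F */15 -> active={job_F:*/15}
Op 2: register job_B */4 -> active={job_B:*/4, job_F:*/15}
Op 3: register job_F */7 -> active={job_B:*/4, job_F:*/7}
Op 4: unregister job_F -> active={job_B:*/4}
Op 5: register job_E */13 -> active={job_B:*/4, job_E:*/13}
Op 6: register job_B */2 -> active={job_B:*/2, job_E:*/13}
Op 7: unregister job_B -> active={job_E:*/13}
Op 8: register job_D */17 -> active={job_D:*/17, job_E:*/13}
Op 9: register job_B */6 -> active={job_B:*/6, job_D:*/17, job_E:*/13}
Op 10: register job_A */10 -> active={job_A:*/10, job_B:*/6, job_D:*/17, job_E:*/13}
Op 11: register job_A */7 -> active={job_A:*/7, job_B:*/6, job_D:*/17, job_E:*/13}
Op 12: register job_A */8 -> active={job_A:*/8, job_B:*/6, job_D:*/17, job_E:*/13}
Op 13: unregister job_D -> active={job_A:*/8, job_B:*/6, job_E:*/13}
Final interval of job_E = 13
Next fire of job_E after T=275: (275//13+1)*13 = 286

Answer: interval=13 next_fire=286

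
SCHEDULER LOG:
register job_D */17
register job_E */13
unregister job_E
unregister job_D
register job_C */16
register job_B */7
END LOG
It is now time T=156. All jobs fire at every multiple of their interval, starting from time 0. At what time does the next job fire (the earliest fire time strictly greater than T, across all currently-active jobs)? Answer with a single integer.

Op 1: register job_D */17 -> active={job_D:*/17}
Op 2: register job_E */13 -> active={job_D:*/17, job_E:*/13}
Op 3: unregister job_E -> active={job_D:*/17}
Op 4: unregister job_D -> active={}
Op 5: register job_C */16 -> active={job_C:*/16}
Op 6: register job_B */7 -> active={job_B:*/7, job_C:*/16}
  job_B: interval 7, next fire after T=156 is 161
  job_C: interval 16, next fire after T=156 is 160
Earliest fire time = 160 (job job_C)

Answer: 160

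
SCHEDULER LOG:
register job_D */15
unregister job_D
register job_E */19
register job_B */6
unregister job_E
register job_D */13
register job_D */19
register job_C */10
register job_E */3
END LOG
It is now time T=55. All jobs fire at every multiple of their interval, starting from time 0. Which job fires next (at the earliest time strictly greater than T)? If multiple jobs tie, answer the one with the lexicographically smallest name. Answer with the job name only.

Answer: job_D

Derivation:
Op 1: register job_D */15 -> active={job_D:*/15}
Op 2: unregister job_D -> active={}
Op 3: register job_E */19 -> active={job_E:*/19}
Op 4: register job_B */6 -> active={job_B:*/6, job_E:*/19}
Op 5: unregister job_E -> active={job_B:*/6}
Op 6: register job_D */13 -> active={job_B:*/6, job_D:*/13}
Op 7: register job_D */19 -> active={job_B:*/6, job_D:*/19}
Op 8: register job_C */10 -> active={job_B:*/6, job_C:*/10, job_D:*/19}
Op 9: register job_E */3 -> active={job_B:*/6, job_C:*/10, job_D:*/19, job_E:*/3}
  job_B: interval 6, next fire after T=55 is 60
  job_C: interval 10, next fire after T=55 is 60
  job_D: interval 19, next fire after T=55 is 57
  job_E: interval 3, next fire after T=55 is 57
Earliest = 57, winner (lex tiebreak) = job_D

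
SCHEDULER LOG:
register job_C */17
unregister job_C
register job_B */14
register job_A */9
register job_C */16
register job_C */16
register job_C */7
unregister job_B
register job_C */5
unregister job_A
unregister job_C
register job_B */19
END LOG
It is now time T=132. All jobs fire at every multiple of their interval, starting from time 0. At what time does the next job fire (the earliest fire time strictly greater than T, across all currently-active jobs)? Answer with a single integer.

Op 1: register job_C */17 -> active={job_C:*/17}
Op 2: unregister job_C -> active={}
Op 3: register job_B */14 -> active={job_B:*/14}
Op 4: register job_A */9 -> active={job_A:*/9, job_B:*/14}
Op 5: register job_C */16 -> active={job_A:*/9, job_B:*/14, job_C:*/16}
Op 6: register job_C */16 -> active={job_A:*/9, job_B:*/14, job_C:*/16}
Op 7: register job_C */7 -> active={job_A:*/9, job_B:*/14, job_C:*/7}
Op 8: unregister job_B -> active={job_A:*/9, job_C:*/7}
Op 9: register job_C */5 -> active={job_A:*/9, job_C:*/5}
Op 10: unregister job_A -> active={job_C:*/5}
Op 11: unregister job_C -> active={}
Op 12: register job_B */19 -> active={job_B:*/19}
  job_B: interval 19, next fire after T=132 is 133
Earliest fire time = 133 (job job_B)

Answer: 133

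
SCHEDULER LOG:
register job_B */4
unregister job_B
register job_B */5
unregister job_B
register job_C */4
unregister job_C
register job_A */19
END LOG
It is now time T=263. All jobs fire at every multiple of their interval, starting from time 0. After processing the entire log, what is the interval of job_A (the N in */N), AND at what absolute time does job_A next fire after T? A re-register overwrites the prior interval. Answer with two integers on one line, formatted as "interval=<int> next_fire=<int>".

Answer: interval=19 next_fire=266

Derivation:
Op 1: register job_B */4 -> active={job_B:*/4}
Op 2: unregister job_B -> active={}
Op 3: register job_B */5 -> active={job_B:*/5}
Op 4: unregister job_B -> active={}
Op 5: register job_C */4 -> active={job_C:*/4}
Op 6: unregister job_C -> active={}
Op 7: register job_A */19 -> active={job_A:*/19}
Final interval of job_A = 19
Next fire of job_A after T=263: (263//19+1)*19 = 266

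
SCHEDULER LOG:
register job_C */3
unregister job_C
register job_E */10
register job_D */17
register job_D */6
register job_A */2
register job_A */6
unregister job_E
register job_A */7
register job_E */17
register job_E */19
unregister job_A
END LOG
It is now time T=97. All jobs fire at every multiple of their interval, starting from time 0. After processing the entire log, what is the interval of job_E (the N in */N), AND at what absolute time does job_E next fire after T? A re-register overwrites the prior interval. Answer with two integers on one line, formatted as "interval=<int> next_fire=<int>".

Answer: interval=19 next_fire=114

Derivation:
Op 1: register job_C */3 -> active={job_C:*/3}
Op 2: unregister job_C -> active={}
Op 3: register job_E */10 -> active={job_E:*/10}
Op 4: register job_D */17 -> active={job_D:*/17, job_E:*/10}
Op 5: register job_D */6 -> active={job_D:*/6, job_E:*/10}
Op 6: register job_A */2 -> active={job_A:*/2, job_D:*/6, job_E:*/10}
Op 7: register job_A */6 -> active={job_A:*/6, job_D:*/6, job_E:*/10}
Op 8: unregister job_E -> active={job_A:*/6, job_D:*/6}
Op 9: register job_A */7 -> active={job_A:*/7, job_D:*/6}
Op 10: register job_E */17 -> active={job_A:*/7, job_D:*/6, job_E:*/17}
Op 11: register job_E */19 -> active={job_A:*/7, job_D:*/6, job_E:*/19}
Op 12: unregister job_A -> active={job_D:*/6, job_E:*/19}
Final interval of job_E = 19
Next fire of job_E after T=97: (97//19+1)*19 = 114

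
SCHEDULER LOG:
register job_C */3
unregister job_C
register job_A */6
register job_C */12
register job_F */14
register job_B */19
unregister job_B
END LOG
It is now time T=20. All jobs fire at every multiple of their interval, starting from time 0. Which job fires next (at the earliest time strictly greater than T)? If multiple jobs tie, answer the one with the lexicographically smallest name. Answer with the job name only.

Answer: job_A

Derivation:
Op 1: register job_C */3 -> active={job_C:*/3}
Op 2: unregister job_C -> active={}
Op 3: register job_A */6 -> active={job_A:*/6}
Op 4: register job_C */12 -> active={job_A:*/6, job_C:*/12}
Op 5: register job_F */14 -> active={job_A:*/6, job_C:*/12, job_F:*/14}
Op 6: register job_B */19 -> active={job_A:*/6, job_B:*/19, job_C:*/12, job_F:*/14}
Op 7: unregister job_B -> active={job_A:*/6, job_C:*/12, job_F:*/14}
  job_A: interval 6, next fire after T=20 is 24
  job_C: interval 12, next fire after T=20 is 24
  job_F: interval 14, next fire after T=20 is 28
Earliest = 24, winner (lex tiebreak) = job_A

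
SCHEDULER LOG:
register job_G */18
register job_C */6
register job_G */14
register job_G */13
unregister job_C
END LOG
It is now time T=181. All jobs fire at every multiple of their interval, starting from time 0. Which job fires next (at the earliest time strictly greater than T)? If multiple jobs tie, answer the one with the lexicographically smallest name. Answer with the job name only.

Op 1: register job_G */18 -> active={job_G:*/18}
Op 2: register job_C */6 -> active={job_C:*/6, job_G:*/18}
Op 3: register job_G */14 -> active={job_C:*/6, job_G:*/14}
Op 4: register job_G */13 -> active={job_C:*/6, job_G:*/13}
Op 5: unregister job_C -> active={job_G:*/13}
  job_G: interval 13, next fire after T=181 is 182
Earliest = 182, winner (lex tiebreak) = job_G

Answer: job_G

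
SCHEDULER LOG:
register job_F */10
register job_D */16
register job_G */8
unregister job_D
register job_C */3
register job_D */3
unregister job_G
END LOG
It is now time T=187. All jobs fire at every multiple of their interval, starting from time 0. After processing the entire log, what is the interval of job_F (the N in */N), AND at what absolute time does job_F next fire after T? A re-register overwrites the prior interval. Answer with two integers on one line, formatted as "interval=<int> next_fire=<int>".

Answer: interval=10 next_fire=190

Derivation:
Op 1: register job_F */10 -> active={job_F:*/10}
Op 2: register job_D */16 -> active={job_D:*/16, job_F:*/10}
Op 3: register job_G */8 -> active={job_D:*/16, job_F:*/10, job_G:*/8}
Op 4: unregister job_D -> active={job_F:*/10, job_G:*/8}
Op 5: register job_C */3 -> active={job_C:*/3, job_F:*/10, job_G:*/8}
Op 6: register job_D */3 -> active={job_C:*/3, job_D:*/3, job_F:*/10, job_G:*/8}
Op 7: unregister job_G -> active={job_C:*/3, job_D:*/3, job_F:*/10}
Final interval of job_F = 10
Next fire of job_F after T=187: (187//10+1)*10 = 190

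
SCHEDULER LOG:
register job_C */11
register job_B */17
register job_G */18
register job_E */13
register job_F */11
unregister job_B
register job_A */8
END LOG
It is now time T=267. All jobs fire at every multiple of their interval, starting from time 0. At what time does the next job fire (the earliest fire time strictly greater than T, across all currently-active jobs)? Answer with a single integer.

Answer: 270

Derivation:
Op 1: register job_C */11 -> active={job_C:*/11}
Op 2: register job_B */17 -> active={job_B:*/17, job_C:*/11}
Op 3: register job_G */18 -> active={job_B:*/17, job_C:*/11, job_G:*/18}
Op 4: register job_E */13 -> active={job_B:*/17, job_C:*/11, job_E:*/13, job_G:*/18}
Op 5: register job_F */11 -> active={job_B:*/17, job_C:*/11, job_E:*/13, job_F:*/11, job_G:*/18}
Op 6: unregister job_B -> active={job_C:*/11, job_E:*/13, job_F:*/11, job_G:*/18}
Op 7: register job_A */8 -> active={job_A:*/8, job_C:*/11, job_E:*/13, job_F:*/11, job_G:*/18}
  job_A: interval 8, next fire after T=267 is 272
  job_C: interval 11, next fire after T=267 is 275
  job_E: interval 13, next fire after T=267 is 273
  job_F: interval 11, next fire after T=267 is 275
  job_G: interval 18, next fire after T=267 is 270
Earliest fire time = 270 (job job_G)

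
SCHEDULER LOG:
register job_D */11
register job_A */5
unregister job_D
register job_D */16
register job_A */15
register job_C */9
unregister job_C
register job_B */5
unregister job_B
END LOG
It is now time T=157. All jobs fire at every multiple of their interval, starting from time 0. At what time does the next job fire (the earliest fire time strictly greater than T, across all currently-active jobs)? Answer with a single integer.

Op 1: register job_D */11 -> active={job_D:*/11}
Op 2: register job_A */5 -> active={job_A:*/5, job_D:*/11}
Op 3: unregister job_D -> active={job_A:*/5}
Op 4: register job_D */16 -> active={job_A:*/5, job_D:*/16}
Op 5: register job_A */15 -> active={job_A:*/15, job_D:*/16}
Op 6: register job_C */9 -> active={job_A:*/15, job_C:*/9, job_D:*/16}
Op 7: unregister job_C -> active={job_A:*/15, job_D:*/16}
Op 8: register job_B */5 -> active={job_A:*/15, job_B:*/5, job_D:*/16}
Op 9: unregister job_B -> active={job_A:*/15, job_D:*/16}
  job_A: interval 15, next fire after T=157 is 165
  job_D: interval 16, next fire after T=157 is 160
Earliest fire time = 160 (job job_D)

Answer: 160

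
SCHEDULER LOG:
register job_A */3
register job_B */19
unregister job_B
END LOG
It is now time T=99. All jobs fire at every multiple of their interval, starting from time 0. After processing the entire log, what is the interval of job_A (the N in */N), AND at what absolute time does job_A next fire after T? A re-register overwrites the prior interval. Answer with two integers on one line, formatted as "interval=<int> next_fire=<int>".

Op 1: register job_A */3 -> active={job_A:*/3}
Op 2: register job_B */19 -> active={job_A:*/3, job_B:*/19}
Op 3: unregister job_B -> active={job_A:*/3}
Final interval of job_A = 3
Next fire of job_A after T=99: (99//3+1)*3 = 102

Answer: interval=3 next_fire=102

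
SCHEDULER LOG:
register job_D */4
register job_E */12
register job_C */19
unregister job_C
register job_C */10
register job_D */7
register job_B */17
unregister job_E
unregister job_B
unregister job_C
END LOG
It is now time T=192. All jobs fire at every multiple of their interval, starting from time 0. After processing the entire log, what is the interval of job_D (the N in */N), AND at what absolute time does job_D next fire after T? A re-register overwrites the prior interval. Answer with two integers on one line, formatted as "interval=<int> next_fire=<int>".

Answer: interval=7 next_fire=196

Derivation:
Op 1: register job_D */4 -> active={job_D:*/4}
Op 2: register job_E */12 -> active={job_D:*/4, job_E:*/12}
Op 3: register job_C */19 -> active={job_C:*/19, job_D:*/4, job_E:*/12}
Op 4: unregister job_C -> active={job_D:*/4, job_E:*/12}
Op 5: register job_C */10 -> active={job_C:*/10, job_D:*/4, job_E:*/12}
Op 6: register job_D */7 -> active={job_C:*/10, job_D:*/7, job_E:*/12}
Op 7: register job_B */17 -> active={job_B:*/17, job_C:*/10, job_D:*/7, job_E:*/12}
Op 8: unregister job_E -> active={job_B:*/17, job_C:*/10, job_D:*/7}
Op 9: unregister job_B -> active={job_C:*/10, job_D:*/7}
Op 10: unregister job_C -> active={job_D:*/7}
Final interval of job_D = 7
Next fire of job_D after T=192: (192//7+1)*7 = 196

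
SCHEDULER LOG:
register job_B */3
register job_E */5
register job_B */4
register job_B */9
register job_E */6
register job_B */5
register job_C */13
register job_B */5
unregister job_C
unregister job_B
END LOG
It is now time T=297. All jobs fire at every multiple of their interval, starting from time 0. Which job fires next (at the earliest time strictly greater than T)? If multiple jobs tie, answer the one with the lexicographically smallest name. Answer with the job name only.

Op 1: register job_B */3 -> active={job_B:*/3}
Op 2: register job_E */5 -> active={job_B:*/3, job_E:*/5}
Op 3: register job_B */4 -> active={job_B:*/4, job_E:*/5}
Op 4: register job_B */9 -> active={job_B:*/9, job_E:*/5}
Op 5: register job_E */6 -> active={job_B:*/9, job_E:*/6}
Op 6: register job_B */5 -> active={job_B:*/5, job_E:*/6}
Op 7: register job_C */13 -> active={job_B:*/5, job_C:*/13, job_E:*/6}
Op 8: register job_B */5 -> active={job_B:*/5, job_C:*/13, job_E:*/6}
Op 9: unregister job_C -> active={job_B:*/5, job_E:*/6}
Op 10: unregister job_B -> active={job_E:*/6}
  job_E: interval 6, next fire after T=297 is 300
Earliest = 300, winner (lex tiebreak) = job_E

Answer: job_E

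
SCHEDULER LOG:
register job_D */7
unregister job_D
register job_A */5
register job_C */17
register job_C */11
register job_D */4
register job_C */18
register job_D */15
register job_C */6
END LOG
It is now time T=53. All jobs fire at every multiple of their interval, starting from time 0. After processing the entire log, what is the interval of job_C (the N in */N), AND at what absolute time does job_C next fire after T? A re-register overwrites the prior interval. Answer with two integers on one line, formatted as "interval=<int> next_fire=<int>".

Op 1: register job_D */7 -> active={job_D:*/7}
Op 2: unregister job_D -> active={}
Op 3: register job_A */5 -> active={job_A:*/5}
Op 4: register job_C */17 -> active={job_A:*/5, job_C:*/17}
Op 5: register job_C */11 -> active={job_A:*/5, job_C:*/11}
Op 6: register job_D */4 -> active={job_A:*/5, job_C:*/11, job_D:*/4}
Op 7: register job_C */18 -> active={job_A:*/5, job_C:*/18, job_D:*/4}
Op 8: register job_D */15 -> active={job_A:*/5, job_C:*/18, job_D:*/15}
Op 9: register job_C */6 -> active={job_A:*/5, job_C:*/6, job_D:*/15}
Final interval of job_C = 6
Next fire of job_C after T=53: (53//6+1)*6 = 54

Answer: interval=6 next_fire=54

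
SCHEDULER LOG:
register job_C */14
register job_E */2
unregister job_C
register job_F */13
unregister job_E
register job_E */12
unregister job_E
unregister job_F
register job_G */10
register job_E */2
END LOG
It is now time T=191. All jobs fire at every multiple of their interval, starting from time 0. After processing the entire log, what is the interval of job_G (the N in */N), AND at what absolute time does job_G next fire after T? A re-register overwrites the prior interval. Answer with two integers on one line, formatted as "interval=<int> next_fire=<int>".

Answer: interval=10 next_fire=200

Derivation:
Op 1: register job_C */14 -> active={job_C:*/14}
Op 2: register job_E */2 -> active={job_C:*/14, job_E:*/2}
Op 3: unregister job_C -> active={job_E:*/2}
Op 4: register job_F */13 -> active={job_E:*/2, job_F:*/13}
Op 5: unregister job_E -> active={job_F:*/13}
Op 6: register job_E */12 -> active={job_E:*/12, job_F:*/13}
Op 7: unregister job_E -> active={job_F:*/13}
Op 8: unregister job_F -> active={}
Op 9: register job_G */10 -> active={job_G:*/10}
Op 10: register job_E */2 -> active={job_E:*/2, job_G:*/10}
Final interval of job_G = 10
Next fire of job_G after T=191: (191//10+1)*10 = 200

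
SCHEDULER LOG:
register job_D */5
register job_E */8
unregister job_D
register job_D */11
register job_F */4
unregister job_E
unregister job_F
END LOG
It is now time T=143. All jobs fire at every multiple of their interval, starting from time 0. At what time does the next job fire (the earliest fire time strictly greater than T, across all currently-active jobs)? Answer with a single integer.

Answer: 154

Derivation:
Op 1: register job_D */5 -> active={job_D:*/5}
Op 2: register job_E */8 -> active={job_D:*/5, job_E:*/8}
Op 3: unregister job_D -> active={job_E:*/8}
Op 4: register job_D */11 -> active={job_D:*/11, job_E:*/8}
Op 5: register job_F */4 -> active={job_D:*/11, job_E:*/8, job_F:*/4}
Op 6: unregister job_E -> active={job_D:*/11, job_F:*/4}
Op 7: unregister job_F -> active={job_D:*/11}
  job_D: interval 11, next fire after T=143 is 154
Earliest fire time = 154 (job job_D)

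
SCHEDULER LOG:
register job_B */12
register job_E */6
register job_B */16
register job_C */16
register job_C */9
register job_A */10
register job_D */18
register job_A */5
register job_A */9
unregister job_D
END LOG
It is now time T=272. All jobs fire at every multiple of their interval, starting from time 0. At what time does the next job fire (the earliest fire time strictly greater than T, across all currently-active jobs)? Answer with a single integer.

Op 1: register job_B */12 -> active={job_B:*/12}
Op 2: register job_E */6 -> active={job_B:*/12, job_E:*/6}
Op 3: register job_B */16 -> active={job_B:*/16, job_E:*/6}
Op 4: register job_C */16 -> active={job_B:*/16, job_C:*/16, job_E:*/6}
Op 5: register job_C */9 -> active={job_B:*/16, job_C:*/9, job_E:*/6}
Op 6: register job_A */10 -> active={job_A:*/10, job_B:*/16, job_C:*/9, job_E:*/6}
Op 7: register job_D */18 -> active={job_A:*/10, job_B:*/16, job_C:*/9, job_D:*/18, job_E:*/6}
Op 8: register job_A */5 -> active={job_A:*/5, job_B:*/16, job_C:*/9, job_D:*/18, job_E:*/6}
Op 9: register job_A */9 -> active={job_A:*/9, job_B:*/16, job_C:*/9, job_D:*/18, job_E:*/6}
Op 10: unregister job_D -> active={job_A:*/9, job_B:*/16, job_C:*/9, job_E:*/6}
  job_A: interval 9, next fire after T=272 is 279
  job_B: interval 16, next fire after T=272 is 288
  job_C: interval 9, next fire after T=272 is 279
  job_E: interval 6, next fire after T=272 is 276
Earliest fire time = 276 (job job_E)

Answer: 276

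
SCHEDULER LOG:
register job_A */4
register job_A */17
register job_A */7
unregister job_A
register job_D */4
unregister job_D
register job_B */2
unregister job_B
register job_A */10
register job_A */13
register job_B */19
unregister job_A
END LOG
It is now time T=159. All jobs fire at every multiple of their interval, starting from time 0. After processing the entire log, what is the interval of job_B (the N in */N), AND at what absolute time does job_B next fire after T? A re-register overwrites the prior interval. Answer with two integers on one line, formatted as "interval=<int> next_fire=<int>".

Op 1: register job_A */4 -> active={job_A:*/4}
Op 2: register job_A */17 -> active={job_A:*/17}
Op 3: register job_A */7 -> active={job_A:*/7}
Op 4: unregister job_A -> active={}
Op 5: register job_D */4 -> active={job_D:*/4}
Op 6: unregister job_D -> active={}
Op 7: register job_B */2 -> active={job_B:*/2}
Op 8: unregister job_B -> active={}
Op 9: register job_A */10 -> active={job_A:*/10}
Op 10: register job_A */13 -> active={job_A:*/13}
Op 11: register job_B */19 -> active={job_A:*/13, job_B:*/19}
Op 12: unregister job_A -> active={job_B:*/19}
Final interval of job_B = 19
Next fire of job_B after T=159: (159//19+1)*19 = 171

Answer: interval=19 next_fire=171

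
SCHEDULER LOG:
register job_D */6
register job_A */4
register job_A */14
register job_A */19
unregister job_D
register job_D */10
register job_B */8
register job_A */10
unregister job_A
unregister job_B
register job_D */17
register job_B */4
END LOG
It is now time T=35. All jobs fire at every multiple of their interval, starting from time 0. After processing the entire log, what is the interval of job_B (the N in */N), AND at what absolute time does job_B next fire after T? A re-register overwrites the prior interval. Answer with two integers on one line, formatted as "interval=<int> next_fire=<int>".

Answer: interval=4 next_fire=36

Derivation:
Op 1: register job_D */6 -> active={job_D:*/6}
Op 2: register job_A */4 -> active={job_A:*/4, job_D:*/6}
Op 3: register job_A */14 -> active={job_A:*/14, job_D:*/6}
Op 4: register job_A */19 -> active={job_A:*/19, job_D:*/6}
Op 5: unregister job_D -> active={job_A:*/19}
Op 6: register job_D */10 -> active={job_A:*/19, job_D:*/10}
Op 7: register job_B */8 -> active={job_A:*/19, job_B:*/8, job_D:*/10}
Op 8: register job_A */10 -> active={job_A:*/10, job_B:*/8, job_D:*/10}
Op 9: unregister job_A -> active={job_B:*/8, job_D:*/10}
Op 10: unregister job_B -> active={job_D:*/10}
Op 11: register job_D */17 -> active={job_D:*/17}
Op 12: register job_B */4 -> active={job_B:*/4, job_D:*/17}
Final interval of job_B = 4
Next fire of job_B after T=35: (35//4+1)*4 = 36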